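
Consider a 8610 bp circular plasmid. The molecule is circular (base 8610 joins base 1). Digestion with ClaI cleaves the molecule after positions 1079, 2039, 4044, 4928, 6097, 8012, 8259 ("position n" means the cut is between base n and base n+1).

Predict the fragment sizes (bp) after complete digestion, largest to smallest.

Circular molecule, 7 cuts → 7 fragments:
  2039 − 1079 = 960 bp
  4044 − 2039 = 2005 bp
  4928 − 4044 = 884 bp
  6097 − 4928 = 1169 bp
  8012 − 6097 = 1915 bp
  8259 − 8012 = 247 bp
  wrap: 8610 − 8259 + 1079 = 1430 bp
Sorted largest to smallest: 2005, 1915, 1430, 1169, 960, 884, 247 bp.

2005, 1915, 1430, 1169, 960, 884, 247 bp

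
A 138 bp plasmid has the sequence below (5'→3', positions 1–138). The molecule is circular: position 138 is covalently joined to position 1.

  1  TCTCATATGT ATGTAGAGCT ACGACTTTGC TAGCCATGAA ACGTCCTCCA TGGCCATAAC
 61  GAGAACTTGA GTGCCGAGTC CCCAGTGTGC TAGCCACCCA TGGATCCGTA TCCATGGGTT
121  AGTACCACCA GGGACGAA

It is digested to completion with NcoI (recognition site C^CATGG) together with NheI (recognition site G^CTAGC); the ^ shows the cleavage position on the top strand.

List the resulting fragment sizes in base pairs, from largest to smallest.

NcoI sites (CCATGG) start at positions 48, 98, 112.
NcoI cuts after the first base of each site, so after positions 48, 98, 112.
NheI sites (GCTAGC) start at positions 29, 89.
NheI cuts after the first base of each site, so after positions 29, 89.
Combined cut positions: 29, 48, 89, 98, 112.
Circular molecule, 5 cuts → 5 fragments:
  30–48 → 19 bp
  49–89 → 41 bp
  90–98 → 9 bp
  99–112 → 14 bp
  113–138 then 1–29 → 26 + 29 = 55 bp
Sorted largest to smallest: 55, 41, 19, 14, 9 bp.

55, 41, 19, 14, 9 bp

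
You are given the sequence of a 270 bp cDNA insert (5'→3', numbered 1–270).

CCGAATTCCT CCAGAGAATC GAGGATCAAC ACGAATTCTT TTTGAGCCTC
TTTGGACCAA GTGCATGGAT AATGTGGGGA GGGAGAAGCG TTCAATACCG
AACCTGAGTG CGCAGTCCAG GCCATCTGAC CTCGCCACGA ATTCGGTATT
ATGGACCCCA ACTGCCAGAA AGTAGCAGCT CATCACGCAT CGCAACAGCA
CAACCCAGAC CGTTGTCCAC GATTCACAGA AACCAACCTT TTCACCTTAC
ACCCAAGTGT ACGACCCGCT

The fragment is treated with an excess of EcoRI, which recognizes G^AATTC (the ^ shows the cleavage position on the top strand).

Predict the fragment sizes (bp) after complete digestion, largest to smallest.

131, 106, 30, 3 bp

EcoRI sites (GAATTC) start at positions 3, 33, 139.
EcoRI cuts after the first base of each site, so after positions 3, 33, 139.
Linear molecule, 3 cuts → 4 fragments:
  1–3 → 3 bp
  4–33 → 30 bp
  34–139 → 106 bp
  140–270 → 131 bp
Sorted largest to smallest: 131, 106, 30, 3 bp.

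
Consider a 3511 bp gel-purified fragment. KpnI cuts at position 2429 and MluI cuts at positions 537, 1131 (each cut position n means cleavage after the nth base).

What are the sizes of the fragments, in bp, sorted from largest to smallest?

Combined cut positions (sorted): 537, 1131, 2429.
Linear molecule, 3 cuts → 4 fragments:
  537 − 0 = 537 bp
  1131 − 537 = 594 bp
  2429 − 1131 = 1298 bp
  3511 − 2429 = 1082 bp
Sorted largest to smallest: 1298, 1082, 594, 537 bp.

1298, 1082, 594, 537 bp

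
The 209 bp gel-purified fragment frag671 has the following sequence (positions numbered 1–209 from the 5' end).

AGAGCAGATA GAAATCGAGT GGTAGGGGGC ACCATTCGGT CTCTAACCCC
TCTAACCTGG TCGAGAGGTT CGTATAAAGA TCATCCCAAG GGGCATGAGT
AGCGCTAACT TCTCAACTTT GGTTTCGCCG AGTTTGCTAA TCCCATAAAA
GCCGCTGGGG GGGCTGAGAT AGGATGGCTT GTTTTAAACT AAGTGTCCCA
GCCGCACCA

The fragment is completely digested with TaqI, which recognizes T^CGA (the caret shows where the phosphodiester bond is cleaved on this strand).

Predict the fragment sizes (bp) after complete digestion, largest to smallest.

TaqI sites (TCGA) start at positions 15, 61.
TaqI cuts after the first base of each site, so after positions 15, 61.
Linear molecule, 2 cuts → 3 fragments:
  1–15 → 15 bp
  16–61 → 46 bp
  62–209 → 148 bp
Sorted largest to smallest: 148, 46, 15 bp.

148, 46, 15 bp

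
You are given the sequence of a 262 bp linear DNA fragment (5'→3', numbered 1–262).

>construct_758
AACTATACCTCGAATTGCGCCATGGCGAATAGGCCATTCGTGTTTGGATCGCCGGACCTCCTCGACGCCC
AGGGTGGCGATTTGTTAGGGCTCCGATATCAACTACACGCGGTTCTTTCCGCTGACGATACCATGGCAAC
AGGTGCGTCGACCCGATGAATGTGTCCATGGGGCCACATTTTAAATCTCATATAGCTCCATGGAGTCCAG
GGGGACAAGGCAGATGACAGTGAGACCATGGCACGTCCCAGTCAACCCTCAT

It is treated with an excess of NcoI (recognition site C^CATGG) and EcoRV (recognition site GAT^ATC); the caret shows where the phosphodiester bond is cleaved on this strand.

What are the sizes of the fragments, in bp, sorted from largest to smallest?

NcoI sites (CCATGG) start at positions 20, 131, 166, 198, 236.
NcoI cuts after the first base of each site, so after positions 20, 131, 166, 198, 236.
The EcoRV site (GATATC) starts at position 95.
EcoRV cuts after base 3 of each site, so after position 97.
Combined cut positions: 20, 97, 131, 166, 198, 236.
Linear molecule, 6 cuts → 7 fragments:
  1–20 → 20 bp
  21–97 → 77 bp
  98–131 → 34 bp
  132–166 → 35 bp
  167–198 → 32 bp
  199–236 → 38 bp
  237–262 → 26 bp
Sorted largest to smallest: 77, 38, 35, 34, 32, 26, 20 bp.

77, 38, 35, 34, 32, 26, 20 bp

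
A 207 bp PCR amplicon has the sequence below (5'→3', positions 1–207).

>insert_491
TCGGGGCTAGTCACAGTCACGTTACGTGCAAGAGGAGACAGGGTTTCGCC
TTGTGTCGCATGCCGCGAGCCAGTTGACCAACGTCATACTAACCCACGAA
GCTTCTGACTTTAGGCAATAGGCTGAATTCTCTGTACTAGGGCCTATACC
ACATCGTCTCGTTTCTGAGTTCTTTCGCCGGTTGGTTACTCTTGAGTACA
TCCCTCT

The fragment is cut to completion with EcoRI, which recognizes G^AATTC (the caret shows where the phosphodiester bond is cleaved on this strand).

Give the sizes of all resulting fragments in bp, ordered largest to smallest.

The EcoRI site (GAATTC) starts at position 125.
EcoRI cuts after the first base of each site, so after position 125.
Linear molecule, 1 cut → 2 fragments:
  1–125 → 125 bp
  126–207 → 82 bp
Sorted largest to smallest: 125, 82 bp.

125, 82 bp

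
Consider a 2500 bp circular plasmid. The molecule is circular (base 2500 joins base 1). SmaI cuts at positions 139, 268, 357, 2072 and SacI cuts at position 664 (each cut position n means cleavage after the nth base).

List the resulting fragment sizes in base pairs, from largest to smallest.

Combined cut positions (sorted): 139, 268, 357, 664, 2072.
Circular molecule, 5 cuts → 5 fragments:
  268 − 139 = 129 bp
  357 − 268 = 89 bp
  664 − 357 = 307 bp
  2072 − 664 = 1408 bp
  wrap: 2500 − 2072 + 139 = 567 bp
Sorted largest to smallest: 1408, 567, 307, 129, 89 bp.

1408, 567, 307, 129, 89 bp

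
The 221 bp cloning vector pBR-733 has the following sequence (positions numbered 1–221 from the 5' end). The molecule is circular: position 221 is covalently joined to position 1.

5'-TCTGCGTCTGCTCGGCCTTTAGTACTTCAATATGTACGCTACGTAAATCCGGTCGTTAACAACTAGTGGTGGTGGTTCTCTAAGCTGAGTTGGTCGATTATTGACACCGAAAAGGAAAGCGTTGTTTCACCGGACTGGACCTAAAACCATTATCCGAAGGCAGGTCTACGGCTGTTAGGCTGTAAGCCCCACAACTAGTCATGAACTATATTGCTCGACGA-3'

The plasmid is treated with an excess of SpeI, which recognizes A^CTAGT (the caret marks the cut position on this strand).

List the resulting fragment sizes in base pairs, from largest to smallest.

SpeI sites (ACTAGT) start at positions 62, 194.
SpeI cuts after the first base of each site, so after positions 62, 194.
Circular molecule, 2 cuts → 2 fragments:
  63–194 → 132 bp
  195–221 then 1–62 → 27 + 62 = 89 bp
Sorted largest to smallest: 132, 89 bp.

132, 89 bp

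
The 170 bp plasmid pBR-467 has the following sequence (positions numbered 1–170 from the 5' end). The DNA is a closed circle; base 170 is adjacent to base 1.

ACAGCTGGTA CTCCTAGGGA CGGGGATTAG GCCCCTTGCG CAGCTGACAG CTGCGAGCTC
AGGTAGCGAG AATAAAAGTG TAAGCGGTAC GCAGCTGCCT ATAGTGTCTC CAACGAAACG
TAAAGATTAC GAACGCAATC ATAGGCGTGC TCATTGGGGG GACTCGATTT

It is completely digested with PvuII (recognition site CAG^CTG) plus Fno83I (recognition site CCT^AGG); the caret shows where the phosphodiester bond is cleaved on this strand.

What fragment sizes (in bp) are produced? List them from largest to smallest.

80, 44, 28, 11, 7 bp

PvuII sites (CAGCTG) start at positions 2, 41, 48, 92.
PvuII cuts after base 3 of each site, so after positions 4, 43, 50, 94.
The Fno83I site (CCTAGG) starts at position 13.
Fno83I cuts after base 3 of each site, so after position 15.
Combined cut positions: 4, 15, 43, 50, 94.
Circular molecule, 5 cuts → 5 fragments:
  5–15 → 11 bp
  16–43 → 28 bp
  44–50 → 7 bp
  51–94 → 44 bp
  95–170 then 1–4 → 76 + 4 = 80 bp
Sorted largest to smallest: 80, 44, 28, 11, 7 bp.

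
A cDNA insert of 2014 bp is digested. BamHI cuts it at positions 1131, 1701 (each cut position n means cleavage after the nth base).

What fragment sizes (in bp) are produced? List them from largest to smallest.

Linear molecule, 2 cuts → 3 fragments:
  1131 − 0 = 1131 bp
  1701 − 1131 = 570 bp
  2014 − 1701 = 313 bp
Sorted largest to smallest: 1131, 570, 313 bp.

1131, 570, 313 bp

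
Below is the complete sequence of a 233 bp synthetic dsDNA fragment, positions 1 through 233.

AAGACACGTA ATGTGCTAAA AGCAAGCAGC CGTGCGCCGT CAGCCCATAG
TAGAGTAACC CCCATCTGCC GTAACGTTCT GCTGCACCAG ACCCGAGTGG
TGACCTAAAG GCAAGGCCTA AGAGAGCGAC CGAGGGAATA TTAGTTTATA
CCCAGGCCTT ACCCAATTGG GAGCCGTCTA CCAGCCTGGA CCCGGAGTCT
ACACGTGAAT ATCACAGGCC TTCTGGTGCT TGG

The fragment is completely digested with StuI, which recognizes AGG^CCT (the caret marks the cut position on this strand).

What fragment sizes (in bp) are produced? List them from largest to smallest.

116, 62, 40, 15 bp

StuI sites (AGGCCT) start at positions 114, 154, 216.
StuI cuts after base 3 of each site, so after positions 116, 156, 218.
Linear molecule, 3 cuts → 4 fragments:
  1–116 → 116 bp
  117–156 → 40 bp
  157–218 → 62 bp
  219–233 → 15 bp
Sorted largest to smallest: 116, 62, 40, 15 bp.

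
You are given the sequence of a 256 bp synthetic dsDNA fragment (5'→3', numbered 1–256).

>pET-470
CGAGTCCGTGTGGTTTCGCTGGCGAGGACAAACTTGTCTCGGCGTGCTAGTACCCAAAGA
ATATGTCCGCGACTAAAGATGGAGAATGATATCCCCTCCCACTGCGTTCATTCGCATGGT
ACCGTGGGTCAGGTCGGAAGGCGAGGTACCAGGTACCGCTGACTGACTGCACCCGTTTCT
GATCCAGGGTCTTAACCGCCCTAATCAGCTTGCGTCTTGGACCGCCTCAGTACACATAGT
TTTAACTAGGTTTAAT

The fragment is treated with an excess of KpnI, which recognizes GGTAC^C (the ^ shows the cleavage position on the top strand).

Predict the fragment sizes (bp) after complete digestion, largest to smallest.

122, 100, 27, 7 bp

KpnI sites (GGTACC) start at positions 118, 145, 152.
KpnI cuts after base 5 of each site (before the last base), so after positions 122, 149, 156.
Linear molecule, 3 cuts → 4 fragments:
  1–122 → 122 bp
  123–149 → 27 bp
  150–156 → 7 bp
  157–256 → 100 bp
Sorted largest to smallest: 122, 100, 27, 7 bp.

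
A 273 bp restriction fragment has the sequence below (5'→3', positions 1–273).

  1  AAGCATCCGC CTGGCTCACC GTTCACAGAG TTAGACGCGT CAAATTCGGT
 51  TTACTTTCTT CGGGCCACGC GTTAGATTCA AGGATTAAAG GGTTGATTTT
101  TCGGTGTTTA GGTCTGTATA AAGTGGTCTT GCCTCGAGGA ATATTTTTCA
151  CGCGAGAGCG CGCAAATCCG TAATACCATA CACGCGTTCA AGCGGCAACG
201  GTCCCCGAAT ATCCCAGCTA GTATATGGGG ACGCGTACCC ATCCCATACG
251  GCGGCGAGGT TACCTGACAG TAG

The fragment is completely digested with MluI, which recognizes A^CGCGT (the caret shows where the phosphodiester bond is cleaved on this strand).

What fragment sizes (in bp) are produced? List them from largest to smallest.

MluI sites (ACGCGT) start at positions 35, 67, 182, 231.
MluI cuts after the first base of each site, so after positions 35, 67, 182, 231.
Linear molecule, 4 cuts → 5 fragments:
  1–35 → 35 bp
  36–67 → 32 bp
  68–182 → 115 bp
  183–231 → 49 bp
  232–273 → 42 bp
Sorted largest to smallest: 115, 49, 42, 35, 32 bp.

115, 49, 42, 35, 32 bp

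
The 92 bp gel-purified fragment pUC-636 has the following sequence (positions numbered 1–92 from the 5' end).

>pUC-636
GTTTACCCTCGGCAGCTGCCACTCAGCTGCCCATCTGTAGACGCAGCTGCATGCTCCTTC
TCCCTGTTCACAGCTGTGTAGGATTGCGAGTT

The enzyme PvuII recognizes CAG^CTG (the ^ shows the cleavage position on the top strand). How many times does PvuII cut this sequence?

4

CAGCTG occurs starting at positions 13, 24, 44, 71.
PvuII cuts at 4 sites.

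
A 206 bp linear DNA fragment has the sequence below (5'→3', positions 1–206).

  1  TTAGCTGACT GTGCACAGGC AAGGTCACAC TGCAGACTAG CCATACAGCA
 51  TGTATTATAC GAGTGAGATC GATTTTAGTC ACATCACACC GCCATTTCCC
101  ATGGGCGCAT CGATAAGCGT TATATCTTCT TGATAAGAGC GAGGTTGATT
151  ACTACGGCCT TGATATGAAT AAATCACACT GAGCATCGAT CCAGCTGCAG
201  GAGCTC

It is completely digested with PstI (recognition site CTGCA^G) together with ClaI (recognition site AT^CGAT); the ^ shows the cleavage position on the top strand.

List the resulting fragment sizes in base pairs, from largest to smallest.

PstI sites (CTGCAG) start at positions 30, 195.
PstI cuts after base 5 of each site (before the last base), so after positions 34, 199.
ClaI sites (ATCGAT) start at positions 68, 109, 185.
ClaI cuts after base 2 of each site, so after positions 69, 110, 186.
Combined cut positions: 34, 69, 110, 186, 199.
Linear molecule, 5 cuts → 6 fragments:
  1–34 → 34 bp
  35–69 → 35 bp
  70–110 → 41 bp
  111–186 → 76 bp
  187–199 → 13 bp
  200–206 → 7 bp
Sorted largest to smallest: 76, 41, 35, 34, 13, 7 bp.

76, 41, 35, 34, 13, 7 bp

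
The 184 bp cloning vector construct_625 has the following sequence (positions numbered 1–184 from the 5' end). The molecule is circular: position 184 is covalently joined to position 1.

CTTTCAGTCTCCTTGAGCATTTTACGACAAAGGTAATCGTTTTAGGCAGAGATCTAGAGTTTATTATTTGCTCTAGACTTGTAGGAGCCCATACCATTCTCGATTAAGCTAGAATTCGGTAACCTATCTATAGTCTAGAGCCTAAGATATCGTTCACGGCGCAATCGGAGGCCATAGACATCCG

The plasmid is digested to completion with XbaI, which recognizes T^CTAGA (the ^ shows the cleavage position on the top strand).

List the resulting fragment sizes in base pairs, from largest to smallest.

103, 62, 19 bp

XbaI sites (TCTAGA) start at positions 53, 72, 134.
XbaI cuts after the first base of each site, so after positions 53, 72, 134.
Circular molecule, 3 cuts → 3 fragments:
  54–72 → 19 bp
  73–134 → 62 bp
  135–184 then 1–53 → 50 + 53 = 103 bp
Sorted largest to smallest: 103, 62, 19 bp.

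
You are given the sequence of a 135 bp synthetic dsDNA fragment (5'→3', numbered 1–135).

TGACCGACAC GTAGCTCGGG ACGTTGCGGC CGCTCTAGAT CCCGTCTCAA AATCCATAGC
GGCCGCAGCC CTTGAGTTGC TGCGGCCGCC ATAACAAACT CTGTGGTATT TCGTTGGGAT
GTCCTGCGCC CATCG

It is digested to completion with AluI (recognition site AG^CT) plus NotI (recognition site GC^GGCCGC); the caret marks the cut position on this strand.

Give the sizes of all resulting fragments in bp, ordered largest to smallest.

52, 33, 23, 14, 13 bp

The AluI site (AGCT) starts at position 13.
AluI cuts after base 2 of each site, so after position 14.
NotI sites (GCGGCCGC) start at positions 26, 59, 82.
NotI cuts after base 2 of each site, so after positions 27, 60, 83.
Combined cut positions: 14, 27, 60, 83.
Linear molecule, 4 cuts → 5 fragments:
  1–14 → 14 bp
  15–27 → 13 bp
  28–60 → 33 bp
  61–83 → 23 bp
  84–135 → 52 bp
Sorted largest to smallest: 52, 33, 23, 14, 13 bp.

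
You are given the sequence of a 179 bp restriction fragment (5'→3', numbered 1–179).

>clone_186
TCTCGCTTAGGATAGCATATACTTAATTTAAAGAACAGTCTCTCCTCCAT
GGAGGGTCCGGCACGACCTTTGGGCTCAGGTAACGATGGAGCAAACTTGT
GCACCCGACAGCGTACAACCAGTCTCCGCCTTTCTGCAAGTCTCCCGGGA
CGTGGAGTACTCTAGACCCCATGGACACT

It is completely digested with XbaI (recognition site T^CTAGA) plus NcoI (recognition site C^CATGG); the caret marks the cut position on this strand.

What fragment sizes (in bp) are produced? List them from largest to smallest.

114, 47, 10, 8 bp

The XbaI site (TCTAGA) starts at position 161.
XbaI cuts after the first base of each site, so after position 161.
NcoI sites (CCATGG) start at positions 47, 169.
NcoI cuts after the first base of each site, so after positions 47, 169.
Combined cut positions: 47, 161, 169.
Linear molecule, 3 cuts → 4 fragments:
  1–47 → 47 bp
  48–161 → 114 bp
  162–169 → 8 bp
  170–179 → 10 bp
Sorted largest to smallest: 114, 47, 10, 8 bp.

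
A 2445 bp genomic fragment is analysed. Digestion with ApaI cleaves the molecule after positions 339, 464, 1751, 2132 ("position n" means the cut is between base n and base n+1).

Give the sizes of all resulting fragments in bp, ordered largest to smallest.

1287, 381, 339, 313, 125 bp

Linear molecule, 4 cuts → 5 fragments:
  339 − 0 = 339 bp
  464 − 339 = 125 bp
  1751 − 464 = 1287 bp
  2132 − 1751 = 381 bp
  2445 − 2132 = 313 bp
Sorted largest to smallest: 1287, 381, 339, 313, 125 bp.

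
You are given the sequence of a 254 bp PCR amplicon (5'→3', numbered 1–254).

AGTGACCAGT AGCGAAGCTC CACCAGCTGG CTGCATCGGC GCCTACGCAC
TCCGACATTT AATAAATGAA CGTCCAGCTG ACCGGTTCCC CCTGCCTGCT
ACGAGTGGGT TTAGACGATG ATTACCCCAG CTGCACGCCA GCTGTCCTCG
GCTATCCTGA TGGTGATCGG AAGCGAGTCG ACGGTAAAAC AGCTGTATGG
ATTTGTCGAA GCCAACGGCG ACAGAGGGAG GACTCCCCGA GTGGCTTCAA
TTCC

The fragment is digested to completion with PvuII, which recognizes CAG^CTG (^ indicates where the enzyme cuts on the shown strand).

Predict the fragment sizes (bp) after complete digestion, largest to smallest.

PvuII sites (CAGCTG) start at positions 24, 75, 128, 139, 190.
PvuII cuts after base 3 of each site, so after positions 26, 77, 130, 141, 192.
Linear molecule, 5 cuts → 6 fragments:
  1–26 → 26 bp
  27–77 → 51 bp
  78–130 → 53 bp
  131–141 → 11 bp
  142–192 → 51 bp
  193–254 → 62 bp
Sorted largest to smallest: 62, 53, 51, 51, 26, 11 bp.

62, 53, 51, 51, 26, 11 bp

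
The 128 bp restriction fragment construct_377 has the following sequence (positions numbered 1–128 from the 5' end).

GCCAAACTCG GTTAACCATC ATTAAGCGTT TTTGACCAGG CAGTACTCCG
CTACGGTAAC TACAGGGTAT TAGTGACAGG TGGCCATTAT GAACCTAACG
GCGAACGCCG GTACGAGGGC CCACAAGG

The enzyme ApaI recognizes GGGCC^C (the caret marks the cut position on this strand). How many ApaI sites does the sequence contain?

1

GGGCCC occurs starting at position 117.
ApaI cuts at 1 site.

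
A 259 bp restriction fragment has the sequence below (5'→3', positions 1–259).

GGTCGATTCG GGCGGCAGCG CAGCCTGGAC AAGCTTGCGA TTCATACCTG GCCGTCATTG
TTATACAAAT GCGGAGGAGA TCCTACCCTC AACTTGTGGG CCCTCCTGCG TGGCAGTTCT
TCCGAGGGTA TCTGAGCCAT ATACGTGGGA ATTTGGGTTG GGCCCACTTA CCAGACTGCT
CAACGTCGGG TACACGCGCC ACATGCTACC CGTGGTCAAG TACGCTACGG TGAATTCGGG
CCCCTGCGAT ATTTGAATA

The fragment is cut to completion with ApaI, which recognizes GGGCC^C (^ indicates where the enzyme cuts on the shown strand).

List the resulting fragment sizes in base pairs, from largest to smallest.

102, 78, 62, 17 bp

ApaI sites (GGGCCC) start at positions 98, 160, 238.
ApaI cuts after base 5 of each site (before the last base), so after positions 102, 164, 242.
Linear molecule, 3 cuts → 4 fragments:
  1–102 → 102 bp
  103–164 → 62 bp
  165–242 → 78 bp
  243–259 → 17 bp
Sorted largest to smallest: 102, 78, 62, 17 bp.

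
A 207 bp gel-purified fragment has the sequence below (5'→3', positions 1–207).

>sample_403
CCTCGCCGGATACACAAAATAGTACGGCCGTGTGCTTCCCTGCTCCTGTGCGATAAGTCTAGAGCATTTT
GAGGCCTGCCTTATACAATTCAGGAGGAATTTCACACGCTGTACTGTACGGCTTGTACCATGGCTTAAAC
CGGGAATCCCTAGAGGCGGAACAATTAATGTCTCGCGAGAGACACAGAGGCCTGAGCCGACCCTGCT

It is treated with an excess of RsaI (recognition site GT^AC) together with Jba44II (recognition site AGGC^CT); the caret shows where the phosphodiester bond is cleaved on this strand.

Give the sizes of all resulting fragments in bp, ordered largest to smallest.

RsaI sites (GTAC) start at positions 22, 111, 116, 125.
RsaI cuts after base 2 of each site, so after positions 23, 112, 117, 126.
Jba44II sites (AGGCCT) start at positions 72, 188.
Jba44II cuts after base 4 of each site, so after positions 75, 191.
Combined cut positions: 23, 75, 112, 117, 126, 191.
Linear molecule, 6 cuts → 7 fragments:
  1–23 → 23 bp
  24–75 → 52 bp
  76–112 → 37 bp
  113–117 → 5 bp
  118–126 → 9 bp
  127–191 → 65 bp
  192–207 → 16 bp
Sorted largest to smallest: 65, 52, 37, 23, 16, 9, 5 bp.

65, 52, 37, 23, 16, 9, 5 bp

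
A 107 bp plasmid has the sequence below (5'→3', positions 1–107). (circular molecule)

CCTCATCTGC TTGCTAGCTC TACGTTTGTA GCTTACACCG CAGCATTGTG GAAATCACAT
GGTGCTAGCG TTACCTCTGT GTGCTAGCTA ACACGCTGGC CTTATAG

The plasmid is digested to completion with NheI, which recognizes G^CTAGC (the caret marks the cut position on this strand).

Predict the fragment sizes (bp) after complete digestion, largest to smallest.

NheI sites (GCTAGC) start at positions 13, 64, 83.
NheI cuts after the first base of each site, so after positions 13, 64, 83.
Circular molecule, 3 cuts → 3 fragments:
  14–64 → 51 bp
  65–83 → 19 bp
  84–107 then 1–13 → 24 + 13 = 37 bp
Sorted largest to smallest: 51, 37, 19 bp.

51, 37, 19 bp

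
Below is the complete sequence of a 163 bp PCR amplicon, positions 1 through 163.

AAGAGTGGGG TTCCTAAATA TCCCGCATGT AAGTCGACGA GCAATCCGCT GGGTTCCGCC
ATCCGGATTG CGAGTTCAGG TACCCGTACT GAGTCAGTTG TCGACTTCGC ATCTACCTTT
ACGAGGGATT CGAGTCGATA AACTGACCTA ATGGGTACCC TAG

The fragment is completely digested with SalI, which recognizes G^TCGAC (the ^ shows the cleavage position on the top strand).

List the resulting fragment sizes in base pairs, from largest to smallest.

67, 63, 33 bp

SalI sites (GTCGAC) start at positions 33, 100.
SalI cuts after the first base of each site, so after positions 33, 100.
Linear molecule, 2 cuts → 3 fragments:
  1–33 → 33 bp
  34–100 → 67 bp
  101–163 → 63 bp
Sorted largest to smallest: 67, 63, 33 bp.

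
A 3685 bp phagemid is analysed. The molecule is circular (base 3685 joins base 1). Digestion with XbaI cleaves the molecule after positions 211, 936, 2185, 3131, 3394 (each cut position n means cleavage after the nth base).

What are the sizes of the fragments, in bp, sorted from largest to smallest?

1249, 946, 725, 502, 263 bp

Circular molecule, 5 cuts → 5 fragments:
  936 − 211 = 725 bp
  2185 − 936 = 1249 bp
  3131 − 2185 = 946 bp
  3394 − 3131 = 263 bp
  wrap: 3685 − 3394 + 211 = 502 bp
Sorted largest to smallest: 1249, 946, 725, 502, 263 bp.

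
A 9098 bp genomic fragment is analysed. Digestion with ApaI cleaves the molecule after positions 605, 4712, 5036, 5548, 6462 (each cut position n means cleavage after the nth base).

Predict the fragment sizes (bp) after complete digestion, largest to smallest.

4107, 2636, 914, 605, 512, 324 bp

Linear molecule, 5 cuts → 6 fragments:
  605 − 0 = 605 bp
  4712 − 605 = 4107 bp
  5036 − 4712 = 324 bp
  5548 − 5036 = 512 bp
  6462 − 5548 = 914 bp
  9098 − 6462 = 2636 bp
Sorted largest to smallest: 4107, 2636, 914, 605, 512, 324 bp.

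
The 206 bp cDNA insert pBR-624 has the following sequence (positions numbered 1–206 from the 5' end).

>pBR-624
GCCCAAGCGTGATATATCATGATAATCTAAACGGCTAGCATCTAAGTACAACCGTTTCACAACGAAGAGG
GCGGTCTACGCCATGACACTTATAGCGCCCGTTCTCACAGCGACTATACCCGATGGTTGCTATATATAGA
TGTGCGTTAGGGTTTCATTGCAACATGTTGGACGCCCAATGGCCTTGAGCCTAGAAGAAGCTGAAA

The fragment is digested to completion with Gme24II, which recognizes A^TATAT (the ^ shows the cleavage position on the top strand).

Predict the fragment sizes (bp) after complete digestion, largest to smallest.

Gme24II sites (ATATAT) start at positions 12, 132.
Gme24II cuts after the first base of each site, so after positions 12, 132.
Linear molecule, 2 cuts → 3 fragments:
  1–12 → 12 bp
  13–132 → 120 bp
  133–206 → 74 bp
Sorted largest to smallest: 120, 74, 12 bp.

120, 74, 12 bp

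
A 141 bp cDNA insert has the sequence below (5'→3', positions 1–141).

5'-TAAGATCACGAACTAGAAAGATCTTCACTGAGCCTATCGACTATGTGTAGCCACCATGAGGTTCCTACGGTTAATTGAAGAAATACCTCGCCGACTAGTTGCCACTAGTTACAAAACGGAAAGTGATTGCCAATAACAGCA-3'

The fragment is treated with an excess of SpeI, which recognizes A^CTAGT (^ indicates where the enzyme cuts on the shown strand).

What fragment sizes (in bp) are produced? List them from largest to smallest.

SpeI sites (ACTAGT) start at positions 94, 104.
SpeI cuts after the first base of each site, so after positions 94, 104.
Linear molecule, 2 cuts → 3 fragments:
  1–94 → 94 bp
  95–104 → 10 bp
  105–141 → 37 bp
Sorted largest to smallest: 94, 37, 10 bp.

94, 37, 10 bp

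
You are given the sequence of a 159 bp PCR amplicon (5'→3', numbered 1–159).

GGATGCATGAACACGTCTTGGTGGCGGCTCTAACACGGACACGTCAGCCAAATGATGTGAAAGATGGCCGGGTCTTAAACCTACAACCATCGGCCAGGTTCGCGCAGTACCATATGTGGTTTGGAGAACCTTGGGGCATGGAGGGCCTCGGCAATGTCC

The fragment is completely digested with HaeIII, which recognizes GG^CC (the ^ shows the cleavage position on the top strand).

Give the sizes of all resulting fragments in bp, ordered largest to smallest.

67, 52, 26, 14 bp

HaeIII sites (GGCC) start at positions 66, 92, 144.
HaeIII cuts after base 2 of each site, so after positions 67, 93, 145.
Linear molecule, 3 cuts → 4 fragments:
  1–67 → 67 bp
  68–93 → 26 bp
  94–145 → 52 bp
  146–159 → 14 bp
Sorted largest to smallest: 67, 52, 26, 14 bp.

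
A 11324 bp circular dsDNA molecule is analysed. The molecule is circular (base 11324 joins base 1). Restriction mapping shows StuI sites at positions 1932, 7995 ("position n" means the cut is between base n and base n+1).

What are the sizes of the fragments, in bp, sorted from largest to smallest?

6063, 5261 bp

Circular molecule, 2 cuts → 2 fragments:
  7995 − 1932 = 6063 bp
  wrap: 11324 − 7995 + 1932 = 5261 bp
Sorted largest to smallest: 6063, 5261 bp.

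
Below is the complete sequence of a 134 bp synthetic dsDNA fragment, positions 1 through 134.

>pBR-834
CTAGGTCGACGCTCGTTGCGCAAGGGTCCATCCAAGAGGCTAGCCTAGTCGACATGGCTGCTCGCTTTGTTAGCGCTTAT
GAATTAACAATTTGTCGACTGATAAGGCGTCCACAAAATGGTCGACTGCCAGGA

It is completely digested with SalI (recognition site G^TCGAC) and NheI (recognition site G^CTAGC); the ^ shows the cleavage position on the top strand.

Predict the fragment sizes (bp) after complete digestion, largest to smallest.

46, 34, 27, 13, 9, 5 bp

SalI sites (GTCGAC) start at positions 5, 48, 94, 121.
SalI cuts after the first base of each site, so after positions 5, 48, 94, 121.
The NheI site (GCTAGC) starts at position 39.
NheI cuts after the first base of each site, so after position 39.
Combined cut positions: 5, 39, 48, 94, 121.
Linear molecule, 5 cuts → 6 fragments:
  1–5 → 5 bp
  6–39 → 34 bp
  40–48 → 9 bp
  49–94 → 46 bp
  95–121 → 27 bp
  122–134 → 13 bp
Sorted largest to smallest: 46, 34, 27, 13, 9, 5 bp.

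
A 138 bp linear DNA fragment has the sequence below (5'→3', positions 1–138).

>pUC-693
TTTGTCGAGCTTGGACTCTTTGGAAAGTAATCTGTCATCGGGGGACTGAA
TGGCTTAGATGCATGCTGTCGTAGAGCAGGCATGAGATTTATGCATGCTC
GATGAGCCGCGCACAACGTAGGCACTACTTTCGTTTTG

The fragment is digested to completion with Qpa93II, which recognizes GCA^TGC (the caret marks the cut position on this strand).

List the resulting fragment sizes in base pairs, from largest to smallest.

63, 43, 32 bp

Qpa93II sites (GCATGC) start at positions 61, 93.
Qpa93II cuts after base 3 of each site, so after positions 63, 95.
Linear molecule, 2 cuts → 3 fragments:
  1–63 → 63 bp
  64–95 → 32 bp
  96–138 → 43 bp
Sorted largest to smallest: 63, 43, 32 bp.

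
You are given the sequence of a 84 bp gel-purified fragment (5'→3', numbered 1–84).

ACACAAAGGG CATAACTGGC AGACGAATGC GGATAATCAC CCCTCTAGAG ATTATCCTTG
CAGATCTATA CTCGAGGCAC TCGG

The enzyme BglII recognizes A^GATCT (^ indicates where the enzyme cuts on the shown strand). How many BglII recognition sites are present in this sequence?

AGATCT occurs starting at position 62.
BglII cuts at 1 site.

1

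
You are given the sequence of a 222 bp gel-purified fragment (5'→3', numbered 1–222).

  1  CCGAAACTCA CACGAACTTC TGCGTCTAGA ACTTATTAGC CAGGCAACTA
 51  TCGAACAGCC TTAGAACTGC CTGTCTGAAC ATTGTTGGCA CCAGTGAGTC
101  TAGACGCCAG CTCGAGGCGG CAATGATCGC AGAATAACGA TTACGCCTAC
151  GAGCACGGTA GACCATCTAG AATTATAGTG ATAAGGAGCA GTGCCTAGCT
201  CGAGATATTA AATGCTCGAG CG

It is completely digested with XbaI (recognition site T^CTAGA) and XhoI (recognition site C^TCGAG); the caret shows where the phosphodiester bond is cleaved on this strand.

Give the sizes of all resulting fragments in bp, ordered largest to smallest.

XbaI sites (TCTAGA) start at positions 25, 99, 166.
XbaI cuts after the first base of each site, so after positions 25, 99, 166.
XhoI sites (CTCGAG) start at positions 111, 199, 215.
XhoI cuts after the first base of each site, so after positions 111, 199, 215.
Combined cut positions: 25, 99, 111, 166, 199, 215.
Linear molecule, 6 cuts → 7 fragments:
  1–25 → 25 bp
  26–99 → 74 bp
  100–111 → 12 bp
  112–166 → 55 bp
  167–199 → 33 bp
  200–215 → 16 bp
  216–222 → 7 bp
Sorted largest to smallest: 74, 55, 33, 25, 16, 12, 7 bp.

74, 55, 33, 25, 16, 12, 7 bp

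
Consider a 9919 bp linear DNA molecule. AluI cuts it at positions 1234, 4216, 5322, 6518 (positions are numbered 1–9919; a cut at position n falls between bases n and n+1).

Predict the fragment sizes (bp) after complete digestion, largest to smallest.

3401, 2982, 1234, 1196, 1106 bp

Linear molecule, 4 cuts → 5 fragments:
  1234 − 0 = 1234 bp
  4216 − 1234 = 2982 bp
  5322 − 4216 = 1106 bp
  6518 − 5322 = 1196 bp
  9919 − 6518 = 3401 bp
Sorted largest to smallest: 3401, 2982, 1234, 1196, 1106 bp.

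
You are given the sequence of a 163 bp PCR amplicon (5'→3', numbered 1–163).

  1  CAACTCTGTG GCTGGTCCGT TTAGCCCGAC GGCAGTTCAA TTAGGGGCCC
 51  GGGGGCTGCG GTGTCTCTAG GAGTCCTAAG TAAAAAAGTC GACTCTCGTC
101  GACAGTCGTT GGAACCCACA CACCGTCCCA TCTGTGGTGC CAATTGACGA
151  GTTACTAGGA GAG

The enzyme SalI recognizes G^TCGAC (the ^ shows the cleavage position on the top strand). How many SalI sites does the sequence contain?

GTCGAC occurs starting at positions 88, 98.
SalI cuts at 2 sites.

2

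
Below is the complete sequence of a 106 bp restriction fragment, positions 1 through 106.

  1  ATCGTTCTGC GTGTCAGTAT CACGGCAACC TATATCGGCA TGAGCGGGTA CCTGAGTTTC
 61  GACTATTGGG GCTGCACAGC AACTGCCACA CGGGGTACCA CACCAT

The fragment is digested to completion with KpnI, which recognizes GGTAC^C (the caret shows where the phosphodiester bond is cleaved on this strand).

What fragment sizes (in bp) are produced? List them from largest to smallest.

KpnI sites (GGTACC) start at positions 47, 94.
KpnI cuts after base 5 of each site (before the last base), so after positions 51, 98.
Linear molecule, 2 cuts → 3 fragments:
  1–51 → 51 bp
  52–98 → 47 bp
  99–106 → 8 bp
Sorted largest to smallest: 51, 47, 8 bp.

51, 47, 8 bp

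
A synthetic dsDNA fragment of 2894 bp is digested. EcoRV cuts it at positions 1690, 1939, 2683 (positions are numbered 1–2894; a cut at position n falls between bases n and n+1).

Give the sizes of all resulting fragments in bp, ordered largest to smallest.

Linear molecule, 3 cuts → 4 fragments:
  1690 − 0 = 1690 bp
  1939 − 1690 = 249 bp
  2683 − 1939 = 744 bp
  2894 − 2683 = 211 bp
Sorted largest to smallest: 1690, 744, 249, 211 bp.

1690, 744, 249, 211 bp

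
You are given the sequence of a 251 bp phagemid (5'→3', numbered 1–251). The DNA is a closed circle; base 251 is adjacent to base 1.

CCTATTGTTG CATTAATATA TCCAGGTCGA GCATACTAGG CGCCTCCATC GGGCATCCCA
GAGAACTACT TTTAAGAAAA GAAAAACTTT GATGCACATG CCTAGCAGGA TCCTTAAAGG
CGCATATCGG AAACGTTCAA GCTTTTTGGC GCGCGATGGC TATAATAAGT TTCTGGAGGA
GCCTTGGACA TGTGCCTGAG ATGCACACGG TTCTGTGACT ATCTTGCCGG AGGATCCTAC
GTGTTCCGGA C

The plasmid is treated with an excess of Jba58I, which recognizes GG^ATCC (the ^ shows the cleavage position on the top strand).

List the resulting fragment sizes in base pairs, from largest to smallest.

Jba58I sites (GGATCC) start at positions 108, 232.
Jba58I cuts after base 2 of each site, so after positions 109, 233.
Circular molecule, 2 cuts → 2 fragments:
  110–233 → 124 bp
  234–251 then 1–109 → 18 + 109 = 127 bp
Sorted largest to smallest: 127, 124 bp.

127, 124 bp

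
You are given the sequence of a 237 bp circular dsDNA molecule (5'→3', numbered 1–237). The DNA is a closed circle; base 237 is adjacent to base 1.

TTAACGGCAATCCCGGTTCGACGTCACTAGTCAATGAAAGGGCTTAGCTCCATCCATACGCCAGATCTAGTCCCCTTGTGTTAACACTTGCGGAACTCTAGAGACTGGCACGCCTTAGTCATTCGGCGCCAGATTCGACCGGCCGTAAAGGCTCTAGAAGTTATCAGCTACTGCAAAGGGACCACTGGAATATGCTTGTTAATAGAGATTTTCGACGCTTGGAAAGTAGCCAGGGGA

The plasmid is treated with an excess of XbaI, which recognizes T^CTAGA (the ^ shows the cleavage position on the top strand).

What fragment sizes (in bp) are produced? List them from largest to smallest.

XbaI sites (TCTAGA) start at positions 97, 153.
XbaI cuts after the first base of each site, so after positions 97, 153.
Circular molecule, 2 cuts → 2 fragments:
  98–153 → 56 bp
  154–237 then 1–97 → 84 + 97 = 181 bp
Sorted largest to smallest: 181, 56 bp.

181, 56 bp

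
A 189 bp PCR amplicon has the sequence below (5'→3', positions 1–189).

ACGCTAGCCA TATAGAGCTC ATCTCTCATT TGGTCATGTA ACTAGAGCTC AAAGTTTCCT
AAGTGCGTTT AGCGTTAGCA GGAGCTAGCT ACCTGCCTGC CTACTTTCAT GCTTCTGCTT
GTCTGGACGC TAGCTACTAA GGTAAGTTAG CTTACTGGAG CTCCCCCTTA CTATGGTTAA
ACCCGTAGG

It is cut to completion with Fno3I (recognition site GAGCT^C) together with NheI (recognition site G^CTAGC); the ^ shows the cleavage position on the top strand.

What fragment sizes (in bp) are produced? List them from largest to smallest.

45, 35, 33, 30, 27, 16, 3 bp

Fno3I sites (GAGCTC) start at positions 15, 45, 158.
Fno3I cuts after base 5 of each site (before the last base), so after positions 19, 49, 162.
NheI sites (GCTAGC) start at positions 3, 84, 129.
NheI cuts after the first base of each site, so after positions 3, 84, 129.
Combined cut positions: 3, 19, 49, 84, 129, 162.
Linear molecule, 6 cuts → 7 fragments:
  1–3 → 3 bp
  4–19 → 16 bp
  20–49 → 30 bp
  50–84 → 35 bp
  85–129 → 45 bp
  130–162 → 33 bp
  163–189 → 27 bp
Sorted largest to smallest: 45, 35, 33, 30, 27, 16, 3 bp.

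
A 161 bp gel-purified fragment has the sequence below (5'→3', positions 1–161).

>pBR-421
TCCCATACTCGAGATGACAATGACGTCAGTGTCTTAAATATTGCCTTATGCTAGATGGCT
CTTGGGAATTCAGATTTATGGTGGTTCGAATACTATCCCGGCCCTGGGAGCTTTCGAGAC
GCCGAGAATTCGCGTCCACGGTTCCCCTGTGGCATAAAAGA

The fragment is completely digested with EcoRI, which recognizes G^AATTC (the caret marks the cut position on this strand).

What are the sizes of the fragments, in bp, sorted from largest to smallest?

66, 60, 35 bp

EcoRI sites (GAATTC) start at positions 66, 126.
EcoRI cuts after the first base of each site, so after positions 66, 126.
Linear molecule, 2 cuts → 3 fragments:
  1–66 → 66 bp
  67–126 → 60 bp
  127–161 → 35 bp
Sorted largest to smallest: 66, 60, 35 bp.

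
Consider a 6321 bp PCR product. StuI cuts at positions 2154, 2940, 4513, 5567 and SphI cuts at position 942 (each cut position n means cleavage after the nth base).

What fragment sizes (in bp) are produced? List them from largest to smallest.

Combined cut positions (sorted): 942, 2154, 2940, 4513, 5567.
Linear molecule, 5 cuts → 6 fragments:
  942 − 0 = 942 bp
  2154 − 942 = 1212 bp
  2940 − 2154 = 786 bp
  4513 − 2940 = 1573 bp
  5567 − 4513 = 1054 bp
  6321 − 5567 = 754 bp
Sorted largest to smallest: 1573, 1212, 1054, 942, 786, 754 bp.

1573, 1212, 1054, 942, 786, 754 bp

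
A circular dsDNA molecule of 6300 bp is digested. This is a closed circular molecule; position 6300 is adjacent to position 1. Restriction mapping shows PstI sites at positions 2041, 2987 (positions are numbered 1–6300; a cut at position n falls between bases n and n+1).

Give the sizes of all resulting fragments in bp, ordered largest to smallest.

5354, 946 bp

Circular molecule, 2 cuts → 2 fragments:
  2987 − 2041 = 946 bp
  wrap: 6300 − 2987 + 2041 = 5354 bp
Sorted largest to smallest: 5354, 946 bp.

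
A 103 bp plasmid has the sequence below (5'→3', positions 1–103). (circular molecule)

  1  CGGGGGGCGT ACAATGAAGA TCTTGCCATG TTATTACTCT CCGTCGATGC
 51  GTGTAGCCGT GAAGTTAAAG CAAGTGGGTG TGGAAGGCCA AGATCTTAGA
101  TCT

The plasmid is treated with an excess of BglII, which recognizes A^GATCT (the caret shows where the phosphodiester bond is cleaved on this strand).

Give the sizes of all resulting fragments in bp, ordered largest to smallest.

73, 23, 7 bp

BglII sites (AGATCT) start at positions 18, 91, 98.
BglII cuts after the first base of each site, so after positions 18, 91, 98.
Circular molecule, 3 cuts → 3 fragments:
  19–91 → 73 bp
  92–98 → 7 bp
  99–103 then 1–18 → 5 + 18 = 23 bp
Sorted largest to smallest: 73, 23, 7 bp.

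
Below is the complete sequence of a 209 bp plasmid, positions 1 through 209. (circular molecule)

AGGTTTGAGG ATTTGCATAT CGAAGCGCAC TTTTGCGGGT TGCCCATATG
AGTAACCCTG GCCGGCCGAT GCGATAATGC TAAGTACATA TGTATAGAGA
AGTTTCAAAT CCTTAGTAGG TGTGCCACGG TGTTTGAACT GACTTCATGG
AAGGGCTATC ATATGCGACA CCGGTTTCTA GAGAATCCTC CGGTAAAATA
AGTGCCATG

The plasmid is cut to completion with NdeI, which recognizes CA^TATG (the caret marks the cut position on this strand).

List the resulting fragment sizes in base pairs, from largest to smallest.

NdeI sites (CATATG) start at positions 45, 87, 160.
NdeI cuts after base 2 of each site, so after positions 46, 88, 161.
Circular molecule, 3 cuts → 3 fragments:
  47–88 → 42 bp
  89–161 → 73 bp
  162–209 then 1–46 → 48 + 46 = 94 bp
Sorted largest to smallest: 94, 73, 42 bp.

94, 73, 42 bp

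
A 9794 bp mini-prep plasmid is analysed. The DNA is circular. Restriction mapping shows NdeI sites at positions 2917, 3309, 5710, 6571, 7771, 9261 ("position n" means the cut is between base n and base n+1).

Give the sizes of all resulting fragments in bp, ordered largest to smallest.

Circular molecule, 6 cuts → 6 fragments:
  3309 − 2917 = 392 bp
  5710 − 3309 = 2401 bp
  6571 − 5710 = 861 bp
  7771 − 6571 = 1200 bp
  9261 − 7771 = 1490 bp
  wrap: 9794 − 9261 + 2917 = 3450 bp
Sorted largest to smallest: 3450, 2401, 1490, 1200, 861, 392 bp.

3450, 2401, 1490, 1200, 861, 392 bp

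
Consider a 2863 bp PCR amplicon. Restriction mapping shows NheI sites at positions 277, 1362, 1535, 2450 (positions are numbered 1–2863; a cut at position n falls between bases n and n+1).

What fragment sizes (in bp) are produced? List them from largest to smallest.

1085, 915, 413, 277, 173 bp

Linear molecule, 4 cuts → 5 fragments:
  277 − 0 = 277 bp
  1362 − 277 = 1085 bp
  1535 − 1362 = 173 bp
  2450 − 1535 = 915 bp
  2863 − 2450 = 413 bp
Sorted largest to smallest: 1085, 915, 413, 277, 173 bp.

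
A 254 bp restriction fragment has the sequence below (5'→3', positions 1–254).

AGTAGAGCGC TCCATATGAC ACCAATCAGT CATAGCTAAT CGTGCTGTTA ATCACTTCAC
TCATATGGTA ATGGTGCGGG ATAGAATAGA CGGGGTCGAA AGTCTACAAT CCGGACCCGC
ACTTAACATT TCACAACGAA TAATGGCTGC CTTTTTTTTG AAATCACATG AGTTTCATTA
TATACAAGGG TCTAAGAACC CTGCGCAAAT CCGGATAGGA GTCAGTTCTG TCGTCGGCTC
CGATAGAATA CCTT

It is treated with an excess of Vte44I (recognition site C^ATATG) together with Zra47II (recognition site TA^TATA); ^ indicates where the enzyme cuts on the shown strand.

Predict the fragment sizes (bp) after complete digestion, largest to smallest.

Vte44I sites (CATATG) start at positions 13, 62.
Vte44I cuts after the first base of each site, so after positions 13, 62.
The Zra47II site (TATATA) starts at position 179.
Zra47II cuts after base 2 of each site, so after position 180.
Combined cut positions: 13, 62, 180.
Linear molecule, 3 cuts → 4 fragments:
  1–13 → 13 bp
  14–62 → 49 bp
  63–180 → 118 bp
  181–254 → 74 bp
Sorted largest to smallest: 118, 74, 49, 13 bp.

118, 74, 49, 13 bp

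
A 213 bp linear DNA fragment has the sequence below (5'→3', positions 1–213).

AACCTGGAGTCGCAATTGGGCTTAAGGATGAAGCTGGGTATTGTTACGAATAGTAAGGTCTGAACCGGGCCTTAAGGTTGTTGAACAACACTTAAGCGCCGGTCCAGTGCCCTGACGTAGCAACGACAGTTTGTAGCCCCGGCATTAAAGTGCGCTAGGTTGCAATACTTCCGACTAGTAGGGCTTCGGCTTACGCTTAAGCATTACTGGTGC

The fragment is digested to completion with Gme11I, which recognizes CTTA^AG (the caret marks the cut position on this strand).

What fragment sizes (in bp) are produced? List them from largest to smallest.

Gme11I sites (CTTAAG) start at positions 21, 71, 91, 196.
Gme11I cuts after base 4 of each site, so after positions 24, 74, 94, 199.
Linear molecule, 4 cuts → 5 fragments:
  1–24 → 24 bp
  25–74 → 50 bp
  75–94 → 20 bp
  95–199 → 105 bp
  200–213 → 14 bp
Sorted largest to smallest: 105, 50, 24, 20, 14 bp.

105, 50, 24, 20, 14 bp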